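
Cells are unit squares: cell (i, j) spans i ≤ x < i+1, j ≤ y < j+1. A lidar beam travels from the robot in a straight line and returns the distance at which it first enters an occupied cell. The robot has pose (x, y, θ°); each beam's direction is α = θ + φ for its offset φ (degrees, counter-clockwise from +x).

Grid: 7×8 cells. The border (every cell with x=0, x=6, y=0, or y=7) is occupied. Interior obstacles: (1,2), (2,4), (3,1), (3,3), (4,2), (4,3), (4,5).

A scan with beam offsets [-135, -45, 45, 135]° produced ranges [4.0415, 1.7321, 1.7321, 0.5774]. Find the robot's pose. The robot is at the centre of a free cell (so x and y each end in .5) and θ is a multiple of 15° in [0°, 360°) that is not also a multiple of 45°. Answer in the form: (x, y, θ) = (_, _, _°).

Enumerate (i+0.5, j+0.5, θ) over the 23 free cells and 16 admissible headings. For each, cast all 4 beams and compare to the given ranges.
  (5.5, 3.5, 300°): beam 1 = 0.5176 ≠ 4.0415 ✗
  (1.5, 3.5, 255°): beam 1 = 1.0000 ≠ 4.0415 ✗
  (1.5, 5.5, 345°): beam 1 = 0.5774 ≠ 4.0415 ✗
  …
  (2.5, 5.5, 105°): r_1=4.0415, r_2=1.7321, r_3=1.7321, r_4=0.5774 — all match ✓
No second candidate reproduces the full scan.

(x, y, θ) = (2.5, 5.5, 105°)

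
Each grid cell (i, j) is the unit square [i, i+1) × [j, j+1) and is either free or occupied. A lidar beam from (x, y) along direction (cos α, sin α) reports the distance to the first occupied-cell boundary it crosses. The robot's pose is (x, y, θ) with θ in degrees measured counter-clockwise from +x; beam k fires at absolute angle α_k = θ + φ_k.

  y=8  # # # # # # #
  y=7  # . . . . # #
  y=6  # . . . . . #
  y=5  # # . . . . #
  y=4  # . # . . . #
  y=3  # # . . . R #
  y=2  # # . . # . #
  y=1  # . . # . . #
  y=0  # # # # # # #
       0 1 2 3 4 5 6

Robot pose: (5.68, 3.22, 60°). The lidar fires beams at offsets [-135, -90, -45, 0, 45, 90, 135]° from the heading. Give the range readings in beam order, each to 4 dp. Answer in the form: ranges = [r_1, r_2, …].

beam 1: φ=-135°, α=285°
  d=(0.2588,-0.9659)  start (5,3)  tX=1.2364 tY=0.2278  stride 1/|dx|=3.8637 1/|dy|=1.0353
    cross y-line → (5,2), t=0.2278
    cross x-line → (6,2), t=1.2364 (wall)
  → r_1 = 1.2364
beam 2: φ=-90°, α=330°
  d=(0.8660,-0.5000)  start (5,3)  tX=0.3695 tY=0.4400  stride 1/|dx|=1.1547 1/|dy|=2.0000
    cross x-line → (6,3), t=0.3695 (wall)
  → r_2 = 0.3695
beam 3: φ=-45°, α=15°
  d=(0.9659,0.2588)  start (5,3)  tX=0.3313 tY=3.0137  stride 1/|dx|=1.0353 1/|dy|=3.8637
    cross x-line → (6,3), t=0.3313 (wall)
  → r_3 = 0.3313
beam 4: φ=0°, α=60°
  d=(0.5000,0.8660)  start (5,3)  tX=0.6400 tY=0.9007  stride 1/|dx|=2.0000 1/|dy|=1.1547
    cross x-line → (6,3), t=0.6400 (wall)
  → r_4 = 0.6400
beam 5: φ=45°, α=105°
  d=(-0.2588,0.9659)  start (5,3)  tX=2.6273 tY=0.8075  stride 1/|dx|=3.8637 1/|dy|=1.0353
    cross y-line → (5,4), t=0.8075
    cross y-line → (5,5), t=1.8428
    cross x-line → (4,5), t=2.6273
    cross y-line → (4,6), t=2.8781
    cross y-line → (4,7), t=3.9133
    cross y-line → (4,8), t=4.9486 (wall)
  → r_5 = 4.9486
beam 6: φ=90°, α=150°
  d=(-0.8660,0.5000)  start (5,3)  tX=0.7852 tY=1.5600  stride 1/|dx|=1.1547 1/|dy|=2.0000
    cross x-line → (4,3), t=0.7852
    cross y-line → (4,4), t=1.5600
    cross x-line → (3,4), t=1.9399
    cross x-line → (2,4), t=3.0946 (wall)
  → r_6 = 3.0946
beam 7: φ=135°, α=195°
  d=(-0.9659,-0.2588)  start (5,3)  tX=0.7040 tY=0.8500  stride 1/|dx|=1.0353 1/|dy|=3.8637
    cross x-line → (4,3), t=0.7040
    cross y-line → (4,2), t=0.8500 (wall)
  → r_7 = 0.8500

ranges = [1.2364, 0.3695, 0.3313, 0.6400, 4.9486, 3.0946, 0.8500]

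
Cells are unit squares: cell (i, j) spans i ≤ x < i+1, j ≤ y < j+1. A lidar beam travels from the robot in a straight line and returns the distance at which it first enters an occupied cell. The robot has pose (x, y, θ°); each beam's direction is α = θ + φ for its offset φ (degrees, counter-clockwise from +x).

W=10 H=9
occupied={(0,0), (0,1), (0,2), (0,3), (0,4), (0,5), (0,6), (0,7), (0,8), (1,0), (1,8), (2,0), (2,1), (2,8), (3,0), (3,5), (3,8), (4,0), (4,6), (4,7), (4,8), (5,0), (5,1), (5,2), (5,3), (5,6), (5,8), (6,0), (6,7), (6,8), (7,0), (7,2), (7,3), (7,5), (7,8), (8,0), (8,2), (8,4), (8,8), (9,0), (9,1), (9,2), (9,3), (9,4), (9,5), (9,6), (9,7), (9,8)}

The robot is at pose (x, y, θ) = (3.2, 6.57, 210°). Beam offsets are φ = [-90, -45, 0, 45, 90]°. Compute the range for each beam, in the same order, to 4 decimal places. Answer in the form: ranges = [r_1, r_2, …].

ranges = [1.6512, 2.2776, 2.5403, 0.5901, 0.6582]

beam 1: φ=-90°, α=120°
  d=(-0.5000,0.8660)  start (3,6)  tX=0.4000 tY=0.4965  stride 1/|dx|=2.0000 1/|dy|=1.1547
    cross x-line → (2,6), t=0.4000
    cross y-line → (2,7), t=0.4965
    cross y-line → (2,8), t=1.6512 (wall)
  → r_1 = 1.6512
beam 2: φ=-45°, α=165°
  d=(-0.9659,0.2588)  start (3,6)  tX=0.2071 tY=1.6614  stride 1/|dx|=1.0353 1/|dy|=3.8637
    cross x-line → (2,6), t=0.2071
    cross x-line → (1,6), t=1.2423
    cross y-line → (1,7), t=1.6614
    cross x-line → (0,7), t=2.2776 (wall)
  → r_2 = 2.2776
beam 3: φ=0°, α=210°
  d=(-0.8660,-0.5000)  start (3,6)  tX=0.2309 tY=1.1400  stride 1/|dx|=1.1547 1/|dy|=2.0000
    cross x-line → (2,6), t=0.2309
    cross y-line → (2,5), t=1.1400
    cross x-line → (1,5), t=1.3856
    cross x-line → (0,5), t=2.5403 (wall)
  → r_3 = 2.5403
beam 4: φ=45°, α=255°
  d=(-0.2588,-0.9659)  start (3,6)  tX=0.7727 tY=0.5901  stride 1/|dx|=3.8637 1/|dy|=1.0353
    cross y-line → (3,5), t=0.5901 (wall)
  → r_4 = 0.5901
beam 5: φ=90°, α=300°
  d=(0.5000,-0.8660)  start (3,6)  tX=1.6000 tY=0.6582  stride 1/|dx|=2.0000 1/|dy|=1.1547
    cross y-line → (3,5), t=0.6582 (wall)
  → r_5 = 0.6582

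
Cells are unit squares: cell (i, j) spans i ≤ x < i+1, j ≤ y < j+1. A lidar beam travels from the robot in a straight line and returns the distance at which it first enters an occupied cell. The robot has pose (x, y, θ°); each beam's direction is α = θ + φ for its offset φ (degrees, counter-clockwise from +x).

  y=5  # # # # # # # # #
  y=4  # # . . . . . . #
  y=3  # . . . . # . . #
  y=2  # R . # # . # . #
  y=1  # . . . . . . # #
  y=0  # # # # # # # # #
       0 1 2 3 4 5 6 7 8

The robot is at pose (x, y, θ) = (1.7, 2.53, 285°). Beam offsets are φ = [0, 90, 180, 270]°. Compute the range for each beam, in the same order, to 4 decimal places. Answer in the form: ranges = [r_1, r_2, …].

beam 1: φ=0°, α=285°
  direction (0.2588, -0.9659); cell (1,2); t to first gridline: x 1.1591, y 0.5487 (then +3.8637 / +1.0353)
    (1,1) via y @ 0.5487
    (2,1) via x @ 1.1591
    (2,0) via y @ 1.5840  # hit
  → r_1 = 1.5840
beam 2: φ=90°, α=15°
  direction (0.9659, 0.2588); cell (1,2); t to first gridline: x 0.3106, y 1.8159 (then +1.0353 / +3.8637)
    (2,2) via x @ 0.3106
    (3,2) via x @ 1.3459  # hit
  → r_2 = 1.3459
beam 3: φ=180°, α=105°
  direction (-0.2588, 0.9659); cell (1,2); t to first gridline: x 2.7046, y 0.4866 (then +3.8637 / +1.0353)
    (1,3) via y @ 0.4866
    (1,4) via y @ 1.5219  # hit
  → r_3 = 1.5219
beam 4: φ=270°, α=195°
  direction (-0.9659, -0.2588); cell (1,2); t to first gridline: x 0.7247, y 2.0478 (then +1.0353 / +3.8637)
    (0,2) via x @ 0.7247  # hit
  → r_4 = 0.7247

ranges = [1.5840, 1.3459, 1.5219, 0.7247]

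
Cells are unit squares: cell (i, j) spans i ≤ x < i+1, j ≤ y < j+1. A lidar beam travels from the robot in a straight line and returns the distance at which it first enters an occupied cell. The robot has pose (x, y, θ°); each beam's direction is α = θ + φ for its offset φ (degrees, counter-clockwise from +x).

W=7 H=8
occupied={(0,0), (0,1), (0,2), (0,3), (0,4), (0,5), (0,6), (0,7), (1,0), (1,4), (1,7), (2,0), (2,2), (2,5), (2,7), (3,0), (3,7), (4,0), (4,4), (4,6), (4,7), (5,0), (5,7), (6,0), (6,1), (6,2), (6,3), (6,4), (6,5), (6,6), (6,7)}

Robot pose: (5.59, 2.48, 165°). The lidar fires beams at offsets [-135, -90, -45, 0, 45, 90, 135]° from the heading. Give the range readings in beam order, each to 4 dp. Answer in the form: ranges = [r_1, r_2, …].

beam 1: φ=-135°, α=30°
  direction (0.8660, 0.5000); cell (5,2); t to first gridline: x 0.4734, y 1.0400 (then +1.1547 / +2.0000)
    (6,2) via x @ 0.4734  # hit
  → r_1 = 0.4734
beam 2: φ=-90°, α=75°
  direction (0.2588, 0.9659); cell (5,2); t to first gridline: x 1.5841, y 0.5383 (then +3.8637 / +1.0353)
    (5,3) via y @ 0.5383
    (5,4) via y @ 1.5736
    (6,4) via x @ 1.5841  # hit
  → r_2 = 1.5841
beam 3: φ=-45°, α=120°
  direction (-0.5000, 0.8660); cell (5,2); t to first gridline: x 1.1800, y 0.6004 (then +2.0000 / +1.1547)
    (5,3) via y @ 0.6004
    (4,3) via x @ 1.1800
    (4,4) via y @ 1.7551  # hit
  → r_3 = 1.7551
beam 4: φ=0°, α=165°
  direction (-0.9659, 0.2588); cell (5,2); t to first gridline: x 0.6108, y 2.0091 (then +1.0353 / +3.8637)
    (4,2) via x @ 0.6108
    (3,2) via x @ 1.6461
    (3,3) via y @ 2.0091
    (2,3) via x @ 2.6814
    (1,3) via x @ 3.7166
    (0,3) via x @ 4.7519  # hit
  → r_4 = 4.7519
beam 5: φ=45°, α=210°
  direction (-0.8660, -0.5000); cell (5,2); t to first gridline: x 0.6813, y 0.9600 (then +1.1547 / +2.0000)
    (4,2) via x @ 0.6813
    (4,1) via y @ 0.9600
    (3,1) via x @ 1.8360
    (3,0) via y @ 2.9600  # hit
  → r_5 = 2.9600
beam 6: φ=90°, α=255°
  direction (-0.2588, -0.9659); cell (5,2); t to first gridline: x 2.2796, y 0.4969 (then +3.8637 / +1.0353)
    (5,1) via y @ 0.4969
    (5,0) via y @ 1.5322  # hit
  → r_6 = 1.5322
beam 7: φ=135°, α=300°
  direction (0.5000, -0.8660); cell (5,2); t to first gridline: x 0.8200, y 0.5543 (then +2.0000 / +1.1547)
    (5,1) via y @ 0.5543
    (6,1) via x @ 0.8200  # hit
  → r_7 = 0.8200

ranges = [0.4734, 1.5841, 1.7551, 4.7519, 2.9600, 1.5322, 0.8200]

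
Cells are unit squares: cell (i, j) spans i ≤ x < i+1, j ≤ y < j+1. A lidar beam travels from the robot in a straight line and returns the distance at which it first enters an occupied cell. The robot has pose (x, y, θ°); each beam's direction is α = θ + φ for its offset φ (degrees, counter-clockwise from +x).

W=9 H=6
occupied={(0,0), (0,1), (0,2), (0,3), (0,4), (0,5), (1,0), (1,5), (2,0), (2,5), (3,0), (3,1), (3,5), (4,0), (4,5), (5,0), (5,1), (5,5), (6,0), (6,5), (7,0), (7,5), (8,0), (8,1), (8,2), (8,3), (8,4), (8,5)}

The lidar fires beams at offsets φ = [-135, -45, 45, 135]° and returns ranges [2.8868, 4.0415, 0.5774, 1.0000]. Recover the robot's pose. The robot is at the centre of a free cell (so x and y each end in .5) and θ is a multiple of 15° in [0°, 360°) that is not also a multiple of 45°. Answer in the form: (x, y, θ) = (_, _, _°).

(x, y, θ) = (4.5, 4.5, 15°)

The pose lattice has 26·16 = 416 candidates. Test each by forward raycasting.
  (6.5, 3.5, 300°): beam 1 = 5.6940 ≠ 2.8868 ✗
  (2.5, 2.5, 105°): beam 1 = 1.0000 ≠ 2.8868 ✗
  (5.5, 4.5, 30°): beam 1 = 3.6235 ≠ 2.8868 ✗
  (1.5, 3.5, 255°): beam 1 = 1.0000 ≠ 2.8868 ✗
  …
  (4.5, 4.5, 15°): r_1=2.8868, r_2=4.0415, r_3=0.5774, r_4=1.0000 — all match ✓
Unique over the lattice → pose = (4.5, 4.5, 15°).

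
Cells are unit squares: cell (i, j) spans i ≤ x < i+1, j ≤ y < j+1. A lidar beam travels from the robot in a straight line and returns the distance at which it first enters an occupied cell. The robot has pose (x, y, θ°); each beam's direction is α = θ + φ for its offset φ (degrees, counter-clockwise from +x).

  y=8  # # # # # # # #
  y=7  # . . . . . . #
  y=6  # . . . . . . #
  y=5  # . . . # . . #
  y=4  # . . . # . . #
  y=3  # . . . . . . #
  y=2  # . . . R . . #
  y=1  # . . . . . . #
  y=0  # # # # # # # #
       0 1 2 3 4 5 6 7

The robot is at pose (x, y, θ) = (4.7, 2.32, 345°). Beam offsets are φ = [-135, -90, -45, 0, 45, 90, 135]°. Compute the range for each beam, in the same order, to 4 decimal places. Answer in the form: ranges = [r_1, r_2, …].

ranges = [2.6400, 1.3666, 1.5242, 2.3811, 2.6558, 5.8804, 6.5587]

beam 1: φ=-135°, α=210°
  dir = (cos 210°, sin 210°) = (-0.8660, -0.5000); from cell (4,2)
  next x-line at t=0.8083, next y-line at t=0.6400; Δt_x=1.1547, Δt_y=2.0000
    y: enter (4,1) at t=0.6400
    x: enter (3,1) at t=0.8083
    x: enter (2,1) at t=1.9630
    y: enter (2,0) at t=2.6400 ← occupied
  → r_1 = 2.6400
beam 2: φ=-90°, α=255°
  dir = (cos 255°, sin 255°) = (-0.2588, -0.9659); from cell (4,2)
  next x-line at t=2.7046, next y-line at t=0.3313; Δt_x=3.8637, Δt_y=1.0353
    y: enter (4,1) at t=0.3313
    y: enter (4,0) at t=1.3666 ← occupied
  → r_2 = 1.3666
beam 3: φ=-45°, α=300°
  dir = (cos 300°, sin 300°) = (0.5000, -0.8660); from cell (4,2)
  next x-line at t=0.6000, next y-line at t=0.3695; Δt_x=2.0000, Δt_y=1.1547
    y: enter (4,1) at t=0.3695
    x: enter (5,1) at t=0.6000
    y: enter (5,0) at t=1.5242 ← occupied
  → r_3 = 1.5242
beam 4: φ=0°, α=345°
  dir = (cos 345°, sin 345°) = (0.9659, -0.2588); from cell (4,2)
  next x-line at t=0.3106, next y-line at t=1.2364; Δt_x=1.0353, Δt_y=3.8637
    x: enter (5,2) at t=0.3106
    y: enter (5,1) at t=1.2364
    x: enter (6,1) at t=1.3459
    x: enter (7,1) at t=2.3811 ← occupied
  → r_4 = 2.3811
beam 5: φ=45°, α=30°
  dir = (cos 30°, sin 30°) = (0.8660, 0.5000); from cell (4,2)
  next x-line at t=0.3464, next y-line at t=1.3600; Δt_x=1.1547, Δt_y=2.0000
    x: enter (5,2) at t=0.3464
    y: enter (5,3) at t=1.3600
    x: enter (6,3) at t=1.5011
    x: enter (7,3) at t=2.6558 ← occupied
  → r_5 = 2.6558
beam 6: φ=90°, α=75°
  dir = (cos 75°, sin 75°) = (0.2588, 0.9659); from cell (4,2)
  next x-line at t=1.1591, next y-line at t=0.7040; Δt_x=3.8637, Δt_y=1.0353
    y: enter (4,3) at t=0.7040
    x: enter (5,3) at t=1.1591
    y: enter (5,4) at t=1.7393
    y: enter (5,5) at t=2.7745
    y: enter (5,6) at t=3.8098
    y: enter (5,7) at t=4.8451
    x: enter (6,7) at t=5.0228
    y: enter (6,8) at t=5.8804 ← occupied
  → r_6 = 5.8804
beam 7: φ=135°, α=120°
  dir = (cos 120°, sin 120°) = (-0.5000, 0.8660); from cell (4,2)
  next x-line at t=1.4000, next y-line at t=0.7852; Δt_x=2.0000, Δt_y=1.1547
    y: enter (4,3) at t=0.7852
    x: enter (3,3) at t=1.4000
    y: enter (3,4) at t=1.9399
    y: enter (3,5) at t=3.0946
    x: enter (2,5) at t=3.4000
    y: enter (2,6) at t=4.2493
    x: enter (1,6) at t=5.4000
    y: enter (1,7) at t=5.4040
    y: enter (1,8) at t=6.5587 ← occupied
  → r_7 = 6.5587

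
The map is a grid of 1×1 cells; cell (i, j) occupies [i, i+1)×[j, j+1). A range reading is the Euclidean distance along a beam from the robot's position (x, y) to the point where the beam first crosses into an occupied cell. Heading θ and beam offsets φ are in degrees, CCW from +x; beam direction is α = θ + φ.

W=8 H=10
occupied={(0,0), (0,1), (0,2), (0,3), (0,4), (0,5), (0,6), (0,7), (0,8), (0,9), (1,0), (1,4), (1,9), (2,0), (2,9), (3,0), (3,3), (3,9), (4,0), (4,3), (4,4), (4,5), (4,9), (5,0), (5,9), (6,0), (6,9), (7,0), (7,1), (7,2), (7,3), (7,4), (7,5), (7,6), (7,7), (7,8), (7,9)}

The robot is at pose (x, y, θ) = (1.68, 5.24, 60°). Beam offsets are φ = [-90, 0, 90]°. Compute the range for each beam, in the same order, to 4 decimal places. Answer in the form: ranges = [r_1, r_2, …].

ranges = [2.4800, 4.3417, 0.7852]

beam 1: φ=-90°, α=330°
  dir = (cos 330°, sin 330°) = (0.8660, -0.5000); from cell (1,5)
  next x-line at t=0.3695, next y-line at t=0.4800; Δt_x=1.1547, Δt_y=2.0000
    x: enter (2,5) at t=0.3695
    y: enter (2,4) at t=0.4800
    x: enter (3,4) at t=1.5242
    y: enter (3,3) at t=2.4800 ← occupied
  → r_1 = 2.4800
beam 2: φ=0°, α=60°
  dir = (cos 60°, sin 60°) = (0.5000, 0.8660); from cell (1,5)
  next x-line at t=0.6400, next y-line at t=0.8776; Δt_x=2.0000, Δt_y=1.1547
    x: enter (2,5) at t=0.6400
    y: enter (2,6) at t=0.8776
    y: enter (2,7) at t=2.0323
    x: enter (3,7) at t=2.6400
    y: enter (3,8) at t=3.1870
    y: enter (3,9) at t=4.3417 ← occupied
  → r_2 = 4.3417
beam 3: φ=90°, α=150°
  dir = (cos 150°, sin 150°) = (-0.8660, 0.5000); from cell (1,5)
  next x-line at t=0.7852, next y-line at t=1.5200; Δt_x=1.1547, Δt_y=2.0000
    x: enter (0,5) at t=0.7852 ← occupied
  → r_3 = 0.7852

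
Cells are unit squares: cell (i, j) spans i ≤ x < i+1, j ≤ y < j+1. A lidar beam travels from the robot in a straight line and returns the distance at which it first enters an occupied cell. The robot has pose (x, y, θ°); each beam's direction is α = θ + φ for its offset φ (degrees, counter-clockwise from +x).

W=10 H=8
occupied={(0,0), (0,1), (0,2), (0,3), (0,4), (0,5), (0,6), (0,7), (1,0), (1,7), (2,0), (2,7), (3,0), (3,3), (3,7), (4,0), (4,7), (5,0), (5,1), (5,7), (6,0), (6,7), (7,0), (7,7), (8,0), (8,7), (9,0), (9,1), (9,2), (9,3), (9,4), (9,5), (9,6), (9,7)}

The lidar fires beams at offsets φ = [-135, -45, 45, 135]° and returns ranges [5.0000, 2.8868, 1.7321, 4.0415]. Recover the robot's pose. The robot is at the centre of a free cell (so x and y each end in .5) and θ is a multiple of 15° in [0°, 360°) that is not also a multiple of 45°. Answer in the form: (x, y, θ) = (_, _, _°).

Enumerate (i+0.5, j+0.5, θ) over the 46 free cells and 16 admissible headings. For each, cast all 4 beams and compare to the given ranges.
  (7.5, 3.5, 75°): beam 1 = 2.8868 ≠ 5.0000 ✗
  (7.5, 1.5, 345°): beam 1 = 1.0000 ≠ 5.0000 ✗
  (3.5, 5.5, 255°): beam 1 = 1.7321 ≠ 5.0000 ✗
  (6.5, 2.5, 60°): beam 1 = 1.5529 ≠ 5.0000 ✗
  (2.5, 1.5, 15°): beam 1 = 0.5774 ≠ 5.0000 ✗
  …
  (7.5, 3.5, 345°): r_1=5.0000, r_2=2.8868, r_3=1.7321, r_4=4.0415 — all match ✓
No second candidate reproduces the full scan.

(x, y, θ) = (7.5, 3.5, 345°)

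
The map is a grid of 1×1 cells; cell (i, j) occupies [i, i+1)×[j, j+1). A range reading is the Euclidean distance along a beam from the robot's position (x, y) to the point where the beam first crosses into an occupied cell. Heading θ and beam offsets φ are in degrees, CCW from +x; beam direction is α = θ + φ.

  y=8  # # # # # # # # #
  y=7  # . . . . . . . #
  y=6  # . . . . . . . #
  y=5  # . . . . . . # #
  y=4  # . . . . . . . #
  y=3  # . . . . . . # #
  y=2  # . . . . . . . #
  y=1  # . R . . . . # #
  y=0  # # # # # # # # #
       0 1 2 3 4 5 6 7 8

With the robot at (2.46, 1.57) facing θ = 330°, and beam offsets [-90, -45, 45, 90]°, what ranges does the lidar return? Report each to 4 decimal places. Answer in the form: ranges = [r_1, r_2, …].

beam 1: φ=-90°, α=240°
  d=(-0.5000,-0.8660)  start (2,1)  tX=0.9200 tY=0.6582  stride 1/|dx|=2.0000 1/|dy|=1.1547
    cross y-line → (2,0), t=0.6582 (wall)
  → r_1 = 0.6582
beam 2: φ=-45°, α=285°
  d=(0.2588,-0.9659)  start (2,1)  tX=2.0864 tY=0.5901  stride 1/|dx|=3.8637 1/|dy|=1.0353
    cross y-line → (2,0), t=0.5901 (wall)
  → r_2 = 0.5901
beam 3: φ=45°, α=15°
  d=(0.9659,0.2588)  start (2,1)  tX=0.5590 tY=1.6614  stride 1/|dx|=1.0353 1/|dy|=3.8637
    cross x-line → (3,1), t=0.5590
    cross x-line → (4,1), t=1.5943
    cross y-line → (4,2), t=1.6614
    cross x-line → (5,2), t=2.6296
    cross x-line → (6,2), t=3.6649
    cross x-line → (7,2), t=4.7002
    cross y-line → (7,3), t=5.5251 (wall)
  → r_3 = 5.5251
beam 4: φ=90°, α=60°
  d=(0.5000,0.8660)  start (2,1)  tX=1.0800 tY=0.4965  stride 1/|dx|=2.0000 1/|dy|=1.1547
    cross y-line → (2,2), t=0.4965
    cross x-line → (3,2), t=1.0800
    cross y-line → (3,3), t=1.6512
    cross y-line → (3,4), t=2.8059
    cross x-line → (4,4), t=3.0800
    cross y-line → (4,5), t=3.9606
    cross x-line → (5,5), t=5.0800
    cross y-line → (5,6), t=5.1153
    cross y-line → (5,7), t=6.2700
    cross x-line → (6,7), t=7.0800
    cross y-line → (6,8), t=7.4247 (wall)
  → r_4 = 7.4247

ranges = [0.6582, 0.5901, 5.5251, 7.4247]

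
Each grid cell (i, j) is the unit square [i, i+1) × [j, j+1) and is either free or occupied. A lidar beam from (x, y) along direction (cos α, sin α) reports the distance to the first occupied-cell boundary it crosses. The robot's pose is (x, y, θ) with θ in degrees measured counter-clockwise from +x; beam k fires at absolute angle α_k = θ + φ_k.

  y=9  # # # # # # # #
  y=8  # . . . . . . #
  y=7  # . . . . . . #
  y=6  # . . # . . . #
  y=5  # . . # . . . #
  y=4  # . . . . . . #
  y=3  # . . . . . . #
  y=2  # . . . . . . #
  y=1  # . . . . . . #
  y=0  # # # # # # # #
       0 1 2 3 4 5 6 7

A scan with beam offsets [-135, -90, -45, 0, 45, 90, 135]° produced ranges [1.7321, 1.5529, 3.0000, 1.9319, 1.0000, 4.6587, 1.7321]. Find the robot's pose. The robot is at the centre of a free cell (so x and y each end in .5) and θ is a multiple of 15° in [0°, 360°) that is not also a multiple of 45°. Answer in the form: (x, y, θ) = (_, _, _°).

The pose lattice has 46·16 = 736 candidates. Test each by forward raycasting.
  (2.5, 6.5, 345°): beam 2 = 5.6940 ≠ 1.5529 ✗
  (1.5, 2.5, 105°): beam 1 = 3.0000 ≠ 1.7321 ✗
  (4.5, 5.5, 300°): beam 1 = 0.5176 ≠ 1.7321 ✗
  (1.5, 8.5, 210°): beam 1 = 0.5176 ≠ 1.7321 ✗
  …
  (2.5, 7.5, 285°): r_1=1.7321, r_2=1.5529, r_3=3.0000, r_4=1.9319, r_5=1.0000, r_6=4.6587, r_7=1.7321 — all match ✓
No second candidate reproduces the full scan.

(x, y, θ) = (2.5, 7.5, 285°)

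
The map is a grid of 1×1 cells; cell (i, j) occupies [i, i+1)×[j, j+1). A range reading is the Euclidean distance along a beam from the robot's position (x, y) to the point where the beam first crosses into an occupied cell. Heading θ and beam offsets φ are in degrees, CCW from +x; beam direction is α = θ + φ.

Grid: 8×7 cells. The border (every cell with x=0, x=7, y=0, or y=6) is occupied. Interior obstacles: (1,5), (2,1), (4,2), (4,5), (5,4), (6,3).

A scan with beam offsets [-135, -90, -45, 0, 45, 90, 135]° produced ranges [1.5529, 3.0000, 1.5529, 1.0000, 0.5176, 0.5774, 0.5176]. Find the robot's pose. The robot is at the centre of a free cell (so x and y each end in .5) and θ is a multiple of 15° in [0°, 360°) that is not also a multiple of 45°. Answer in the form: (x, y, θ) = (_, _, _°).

(x, y, θ) = (6.5, 2.5, 300°)

The pose lattice has 24·16 = 384 candidates. Test each by forward raycasting.
  (3.5, 5.5, 60°): beam 1 = 2.5882 ≠ 1.5529 ✗
  (1.5, 3.5, 285°): beam 1 = 0.5774 ≠ 1.5529 ✗
  (4.5, 4.5, 285°): beam 1 = 2.8868 ≠ 1.5529 ✗
  …
  (6.5, 2.5, 300°): r_1=1.5529, r_2=3.0000, r_3=1.5529, r_4=1.0000, r_5=0.5176, r_6=0.5774, r_7=0.5176 — all match ✓
No second candidate reproduces the full scan.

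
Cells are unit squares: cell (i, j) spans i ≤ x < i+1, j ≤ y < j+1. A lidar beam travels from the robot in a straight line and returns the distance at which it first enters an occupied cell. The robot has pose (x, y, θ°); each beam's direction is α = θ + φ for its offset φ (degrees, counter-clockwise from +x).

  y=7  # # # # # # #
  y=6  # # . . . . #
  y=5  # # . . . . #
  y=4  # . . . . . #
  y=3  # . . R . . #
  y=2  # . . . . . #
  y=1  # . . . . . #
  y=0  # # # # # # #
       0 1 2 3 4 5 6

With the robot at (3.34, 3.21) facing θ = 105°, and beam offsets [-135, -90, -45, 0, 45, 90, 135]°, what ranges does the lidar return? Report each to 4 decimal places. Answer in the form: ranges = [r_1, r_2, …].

beam 1: φ=-135°, α=330°
  d=(0.8660,-0.5000)  start (3,3)  tX=0.7621 tY=0.4200  stride 1/|dx|=1.1547 1/|dy|=2.0000
    cross y-line → (3,2), t=0.4200
    cross x-line → (4,2), t=0.7621
    cross x-line → (5,2), t=1.9168
    cross y-line → (5,1), t=2.4200
    cross x-line → (6,1), t=3.0715 (wall)
  → r_1 = 3.0715
beam 2: φ=-90°, α=15°
  d=(0.9659,0.2588)  start (3,3)  tX=0.6833 tY=3.0523  stride 1/|dx|=1.0353 1/|dy|=3.8637
    cross x-line → (4,3), t=0.6833
    cross x-line → (5,3), t=1.7186
    cross x-line → (6,3), t=2.7538 (wall)
  → r_2 = 2.7538
beam 3: φ=-45°, α=60°
  d=(0.5000,0.8660)  start (3,3)  tX=1.3200 tY=0.9122  stride 1/|dx|=2.0000 1/|dy|=1.1547
    cross y-line → (3,4), t=0.9122
    cross x-line → (4,4), t=1.3200
    cross y-line → (4,5), t=2.0669
    cross y-line → (4,6), t=3.2216
    cross x-line → (5,6), t=3.3200
    cross y-line → (5,7), t=4.3763 (wall)
  → r_3 = 4.3763
beam 4: φ=0°, α=105°
  d=(-0.2588,0.9659)  start (3,3)  tX=1.3137 tY=0.8179  stride 1/|dx|=3.8637 1/|dy|=1.0353
    cross y-line → (3,4), t=0.8179
    cross x-line → (2,4), t=1.3137
    cross y-line → (2,5), t=1.8531
    cross y-line → (2,6), t=2.8884
    cross y-line → (2,7), t=3.9237 (wall)
  → r_4 = 3.9237
beam 5: φ=45°, α=150°
  d=(-0.8660,0.5000)  start (3,3)  tX=0.3926 tY=1.5800  stride 1/|dx|=1.1547 1/|dy|=2.0000
    cross x-line → (2,3), t=0.3926
    cross x-line → (1,3), t=1.5473
    cross y-line → (1,4), t=1.5800
    cross x-line → (0,4), t=2.7020 (wall)
  → r_5 = 2.7020
beam 6: φ=90°, α=195°
  d=(-0.9659,-0.2588)  start (3,3)  tX=0.3520 tY=0.8114  stride 1/|dx|=1.0353 1/|dy|=3.8637
    cross x-line → (2,3), t=0.3520
    cross y-line → (2,2), t=0.8114
    cross x-line → (1,2), t=1.3873
    cross x-line → (0,2), t=2.4225 (wall)
  → r_6 = 2.4225
beam 7: φ=135°, α=240°
  d=(-0.5000,-0.8660)  start (3,3)  tX=0.6800 tY=0.2425  stride 1/|dx|=2.0000 1/|dy|=1.1547
    cross y-line → (3,2), t=0.2425
    cross x-line → (2,2), t=0.6800
    cross y-line → (2,1), t=1.3972
    cross y-line → (2,0), t=2.5519 (wall)
  → r_7 = 2.5519

ranges = [3.0715, 2.7538, 4.3763, 3.9237, 2.7020, 2.4225, 2.5519]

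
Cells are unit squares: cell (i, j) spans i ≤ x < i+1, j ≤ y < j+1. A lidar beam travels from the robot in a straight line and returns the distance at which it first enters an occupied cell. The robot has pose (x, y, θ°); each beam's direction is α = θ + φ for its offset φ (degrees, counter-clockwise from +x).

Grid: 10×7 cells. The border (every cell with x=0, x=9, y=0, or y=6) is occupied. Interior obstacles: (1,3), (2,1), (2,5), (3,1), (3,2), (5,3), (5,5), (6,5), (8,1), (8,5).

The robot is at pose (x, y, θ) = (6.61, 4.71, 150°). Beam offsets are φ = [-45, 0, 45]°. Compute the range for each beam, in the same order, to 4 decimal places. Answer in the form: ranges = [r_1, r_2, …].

ranges = [0.3002, 0.5800, 4.7726]

beam 1: φ=-45°, α=105°
  cosα=-0.2588 sinα=0.9659 | (6,4) | tMaxX 2.3569 tMaxY 0.3002 | tΔX 3.8637 tΔY 1.0353
    t=0.3002 [y] (6,5) — stop
  → r_1 = 0.3002
beam 2: φ=0°, α=150°
  cosα=-0.8660 sinα=0.5000 | (6,4) | tMaxX 0.7044 tMaxY 0.5800 | tΔX 1.1547 tΔY 2.0000
    t=0.5800 [y] (6,5) — stop
  → r_2 = 0.5800
beam 3: φ=45°, α=195°
  cosα=-0.9659 sinα=-0.2588 | (6,4) | tMaxX 0.6315 tMaxY 2.7432 | tΔX 1.0353 tΔY 3.8637
    t=0.6315 [x] (5,4)
    t=1.6668 [x] (4,4)
    t=2.7021 [x] (3,4)
    t=2.7432 [y] (3,3)
    t=3.7373 [x] (2,3)
    t=4.7726 [x] (1,3) — stop
  → r_3 = 4.7726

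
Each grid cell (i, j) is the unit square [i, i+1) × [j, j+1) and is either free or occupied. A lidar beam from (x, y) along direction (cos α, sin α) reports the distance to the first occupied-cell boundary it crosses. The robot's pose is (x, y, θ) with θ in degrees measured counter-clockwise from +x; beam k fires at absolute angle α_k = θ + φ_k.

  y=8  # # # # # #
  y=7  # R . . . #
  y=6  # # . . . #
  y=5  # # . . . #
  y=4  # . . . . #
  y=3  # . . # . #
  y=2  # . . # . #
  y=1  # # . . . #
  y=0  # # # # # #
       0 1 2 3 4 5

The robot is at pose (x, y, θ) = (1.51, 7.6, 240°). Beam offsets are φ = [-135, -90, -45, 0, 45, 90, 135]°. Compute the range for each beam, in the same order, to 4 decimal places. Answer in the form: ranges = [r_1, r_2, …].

ranges = [0.4141, 0.5889, 0.5280, 0.6928, 0.6212, 4.0299, 1.5455]

beam 1: φ=-135°, α=105°
  d=(-0.2588,0.9659)  start (1,7)  tX=1.9705 tY=0.4141  stride 1/|dx|=3.8637 1/|dy|=1.0353
    cross y-line → (1,8), t=0.4141 (wall)
  → r_1 = 0.4141
beam 2: φ=-90°, α=150°
  d=(-0.8660,0.5000)  start (1,7)  tX=0.5889 tY=0.8000  stride 1/|dx|=1.1547 1/|dy|=2.0000
    cross x-line → (0,7), t=0.5889 (wall)
  → r_2 = 0.5889
beam 3: φ=-45°, α=195°
  d=(-0.9659,-0.2588)  start (1,7)  tX=0.5280 tY=2.3182  stride 1/|dx|=1.0353 1/|dy|=3.8637
    cross x-line → (0,7), t=0.5280 (wall)
  → r_3 = 0.5280
beam 4: φ=0°, α=240°
  d=(-0.5000,-0.8660)  start (1,7)  tX=1.0200 tY=0.6928  stride 1/|dx|=2.0000 1/|dy|=1.1547
    cross y-line → (1,6), t=0.6928 (wall)
  → r_4 = 0.6928
beam 5: φ=45°, α=285°
  d=(0.2588,-0.9659)  start (1,7)  tX=1.8932 tY=0.6212  stride 1/|dx|=3.8637 1/|dy|=1.0353
    cross y-line → (1,6), t=0.6212 (wall)
  → r_5 = 0.6212
beam 6: φ=90°, α=330°
  d=(0.8660,-0.5000)  start (1,7)  tX=0.5658 tY=1.2000  stride 1/|dx|=1.1547 1/|dy|=2.0000
    cross x-line → (2,7), t=0.5658
    cross y-line → (2,6), t=1.2000
    cross x-line → (3,6), t=1.7205
    cross x-line → (4,6), t=2.8752
    cross y-line → (4,5), t=3.2000
    cross x-line → (5,5), t=4.0299 (wall)
  → r_6 = 4.0299
beam 7: φ=135°, α=15°
  d=(0.9659,0.2588)  start (1,7)  tX=0.5073 tY=1.5455  stride 1/|dx|=1.0353 1/|dy|=3.8637
    cross x-line → (2,7), t=0.5073
    cross x-line → (3,7), t=1.5426
    cross y-line → (3,8), t=1.5455 (wall)
  → r_7 = 1.5455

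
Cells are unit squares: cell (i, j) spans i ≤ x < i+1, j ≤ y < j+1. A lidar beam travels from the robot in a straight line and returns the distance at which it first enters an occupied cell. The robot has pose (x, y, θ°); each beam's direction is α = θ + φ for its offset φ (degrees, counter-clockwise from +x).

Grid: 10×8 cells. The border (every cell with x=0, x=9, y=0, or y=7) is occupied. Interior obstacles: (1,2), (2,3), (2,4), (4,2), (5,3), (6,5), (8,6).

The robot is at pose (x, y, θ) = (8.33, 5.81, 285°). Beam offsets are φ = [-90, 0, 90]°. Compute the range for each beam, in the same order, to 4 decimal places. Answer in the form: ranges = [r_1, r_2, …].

beam 1: φ=-90°, α=195°
  d=(-0.9659,-0.2588)  start (8,5)  tX=0.3416 tY=3.1296  stride 1/|dx|=1.0353 1/|dy|=3.8637
    cross x-line → (7,5), t=0.3416
    cross x-line → (6,5), t=1.3769 (wall)
  → r_1 = 1.3769
beam 2: φ=0°, α=285°
  d=(0.2588,-0.9659)  start (8,5)  tX=2.5887 tY=0.8386  stride 1/|dx|=3.8637 1/|dy|=1.0353
    cross y-line → (8,4), t=0.8386
    cross y-line → (8,3), t=1.8738
    cross x-line → (9,3), t=2.5887 (wall)
  → r_2 = 2.5887
beam 3: φ=90°, α=15°
  d=(0.9659,0.2588)  start (8,5)  tX=0.6936 tY=0.7341  stride 1/|dx|=1.0353 1/|dy|=3.8637
    cross x-line → (9,5), t=0.6936 (wall)
  → r_3 = 0.6936

ranges = [1.3769, 2.5887, 0.6936]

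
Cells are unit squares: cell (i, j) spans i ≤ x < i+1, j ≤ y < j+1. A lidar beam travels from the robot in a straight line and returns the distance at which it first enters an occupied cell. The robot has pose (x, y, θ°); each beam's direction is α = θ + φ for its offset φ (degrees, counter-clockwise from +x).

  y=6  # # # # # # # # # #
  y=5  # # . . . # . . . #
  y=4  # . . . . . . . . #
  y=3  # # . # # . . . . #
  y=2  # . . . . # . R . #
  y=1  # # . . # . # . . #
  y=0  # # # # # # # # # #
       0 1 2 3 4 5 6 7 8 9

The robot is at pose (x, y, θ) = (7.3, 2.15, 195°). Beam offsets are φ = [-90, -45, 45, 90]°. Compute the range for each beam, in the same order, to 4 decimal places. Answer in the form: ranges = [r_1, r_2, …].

beam 1: φ=-90°, α=105°
  d=(-0.2588,0.9659)  start (7,2)  tX=1.1591 tY=0.8800  stride 1/|dx|=3.8637 1/|dy|=1.0353
    cross y-line → (7,3), t=0.8800
    cross x-line → (6,3), t=1.1591
    cross y-line → (6,4), t=1.9153
    cross y-line → (6,5), t=2.9505
    cross y-line → (6,6), t=3.9858 (wall)
  → r_1 = 3.9858
beam 2: φ=-45°, α=150°
  d=(-0.8660,0.5000)  start (7,2)  tX=0.3464 tY=1.7000  stride 1/|dx|=1.1547 1/|dy|=2.0000
    cross x-line → (6,2), t=0.3464
    cross x-line → (5,2), t=1.5011 (wall)
  → r_2 = 1.5011
beam 3: φ=45°, α=240°
  d=(-0.5000,-0.8660)  start (7,2)  tX=0.6000 tY=0.1732  stride 1/|dx|=2.0000 1/|dy|=1.1547
    cross y-line → (7,1), t=0.1732
    cross x-line → (6,1), t=0.6000 (wall)
  → r_3 = 0.6000
beam 4: φ=90°, α=285°
  d=(0.2588,-0.9659)  start (7,2)  tX=2.7046 tY=0.1553  stride 1/|dx|=3.8637 1/|dy|=1.0353
    cross y-line → (7,1), t=0.1553
    cross y-line → (7,0), t=1.1906 (wall)
  → r_4 = 1.1906

ranges = [3.9858, 1.5011, 0.6000, 1.1906]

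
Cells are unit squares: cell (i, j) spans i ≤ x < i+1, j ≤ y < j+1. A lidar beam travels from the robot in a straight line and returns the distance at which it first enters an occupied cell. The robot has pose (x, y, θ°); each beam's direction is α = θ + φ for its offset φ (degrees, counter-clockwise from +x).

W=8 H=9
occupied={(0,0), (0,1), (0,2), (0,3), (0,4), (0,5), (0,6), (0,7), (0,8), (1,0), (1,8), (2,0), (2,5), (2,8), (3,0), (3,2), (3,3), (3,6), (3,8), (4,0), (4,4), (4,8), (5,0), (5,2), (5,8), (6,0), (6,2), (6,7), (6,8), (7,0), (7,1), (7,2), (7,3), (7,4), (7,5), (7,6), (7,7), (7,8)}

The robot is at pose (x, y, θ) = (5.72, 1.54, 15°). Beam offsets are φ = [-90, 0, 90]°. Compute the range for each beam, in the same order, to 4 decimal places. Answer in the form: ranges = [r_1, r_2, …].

beam 1: φ=-90°, α=285°
  cosα=0.2588 sinα=-0.9659 | (5,1) | tMaxX 1.0818 tMaxY 0.5590 | tΔX 3.8637 tΔY 1.0353
    t=0.5590 [y] (5,0) — stop
  → r_1 = 0.5590
beam 2: φ=0°, α=15°
  cosα=0.9659 sinα=0.2588 | (5,1) | tMaxX 0.2899 tMaxY 1.7773 | tΔX 1.0353 tΔY 3.8637
    t=0.2899 [x] (6,1)
    t=1.3252 [x] (7,1) — stop
  → r_2 = 1.3252
beam 3: φ=90°, α=105°
  cosα=-0.2588 sinα=0.9659 | (5,1) | tMaxX 2.7819 tMaxY 0.4762 | tΔX 3.8637 tΔY 1.0353
    t=0.4762 [y] (5,2) — stop
  → r_3 = 0.4762

ranges = [0.5590, 1.3252, 0.4762]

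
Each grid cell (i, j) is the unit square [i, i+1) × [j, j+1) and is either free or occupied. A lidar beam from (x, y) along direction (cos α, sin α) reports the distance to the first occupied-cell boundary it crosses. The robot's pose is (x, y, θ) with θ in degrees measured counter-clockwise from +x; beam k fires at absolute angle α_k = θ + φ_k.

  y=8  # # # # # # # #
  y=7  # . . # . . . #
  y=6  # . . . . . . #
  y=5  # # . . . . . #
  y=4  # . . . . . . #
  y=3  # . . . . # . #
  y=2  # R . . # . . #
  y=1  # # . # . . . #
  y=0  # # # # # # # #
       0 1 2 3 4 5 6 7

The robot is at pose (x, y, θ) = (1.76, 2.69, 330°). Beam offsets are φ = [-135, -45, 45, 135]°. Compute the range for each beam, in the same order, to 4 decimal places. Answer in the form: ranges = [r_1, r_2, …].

ranges = [0.7868, 0.7143, 3.3543, 2.3915]

beam 1: φ=-135°, α=195°
  d=(-0.9659,-0.2588)  start (1,2)  tX=0.7868 tY=2.6660  stride 1/|dx|=1.0353 1/|dy|=3.8637
    cross x-line → (0,2), t=0.7868 (wall)
  → r_1 = 0.7868
beam 2: φ=-45°, α=285°
  d=(0.2588,-0.9659)  start (1,2)  tX=0.9273 tY=0.7143  stride 1/|dx|=3.8637 1/|dy|=1.0353
    cross y-line → (1,1), t=0.7143 (wall)
  → r_2 = 0.7143
beam 3: φ=45°, α=15°
  d=(0.9659,0.2588)  start (1,2)  tX=0.2485 tY=1.1977  stride 1/|dx|=1.0353 1/|dy|=3.8637
    cross x-line → (2,2), t=0.2485
    cross y-line → (2,3), t=1.1977
    cross x-line → (3,3), t=1.2837
    cross x-line → (4,3), t=2.3190
    cross x-line → (5,3), t=3.3543 (wall)
  → r_3 = 3.3543
beam 4: φ=135°, α=105°
  d=(-0.2588,0.9659)  start (1,2)  tX=2.9364 tY=0.3209  stride 1/|dx|=3.8637 1/|dy|=1.0353
    cross y-line → (1,3), t=0.3209
    cross y-line → (1,4), t=1.3562
    cross y-line → (1,5), t=2.3915 (wall)
  → r_4 = 2.3915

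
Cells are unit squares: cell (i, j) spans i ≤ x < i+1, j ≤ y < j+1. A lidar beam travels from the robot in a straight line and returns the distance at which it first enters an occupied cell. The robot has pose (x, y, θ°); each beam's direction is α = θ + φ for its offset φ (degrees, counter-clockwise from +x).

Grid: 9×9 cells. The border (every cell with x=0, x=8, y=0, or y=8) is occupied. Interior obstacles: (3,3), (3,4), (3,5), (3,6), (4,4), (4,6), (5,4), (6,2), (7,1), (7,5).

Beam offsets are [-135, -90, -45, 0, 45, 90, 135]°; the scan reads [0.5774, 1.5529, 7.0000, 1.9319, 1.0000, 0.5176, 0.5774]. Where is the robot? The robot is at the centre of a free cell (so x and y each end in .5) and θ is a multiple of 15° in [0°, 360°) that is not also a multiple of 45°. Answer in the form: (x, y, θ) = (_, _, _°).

(x, y, θ) = (7.5, 4.5, 255°)

The pose lattice has 39·16 = 624 candidates. Test each by forward raycasting.
  (6.5, 4.5, 240°): beam 1 = 3.6235 ≠ 0.5774 ✗
  (6.5, 5.5, 30°): beam 1 = 4.6587 ≠ 0.5774 ✗
  (3.5, 2.5, 30°): beam 1 = 1.5529 ≠ 0.5774 ✗
  …
  (7.5, 4.5, 255°): r_1=0.5774, r_2=1.5529, r_3=7.0000, r_4=1.9319, r_5=1.0000, r_6=0.5176, r_7=0.5774 — all match ✓
Only this pose fits every beam.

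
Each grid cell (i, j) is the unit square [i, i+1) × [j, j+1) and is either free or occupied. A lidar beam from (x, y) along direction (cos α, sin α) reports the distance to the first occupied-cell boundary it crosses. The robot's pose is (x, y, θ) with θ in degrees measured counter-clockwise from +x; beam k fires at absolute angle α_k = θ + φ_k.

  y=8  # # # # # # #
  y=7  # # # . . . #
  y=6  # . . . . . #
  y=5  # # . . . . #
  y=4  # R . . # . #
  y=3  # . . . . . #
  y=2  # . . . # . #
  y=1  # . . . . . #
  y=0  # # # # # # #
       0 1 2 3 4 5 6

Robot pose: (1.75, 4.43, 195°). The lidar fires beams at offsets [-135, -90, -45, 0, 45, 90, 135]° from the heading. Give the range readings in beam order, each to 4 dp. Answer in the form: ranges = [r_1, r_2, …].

ranges = [4.1223, 0.5901, 0.8660, 0.7765, 1.5000, 3.5510, 2.8600]

beam 1: φ=-135°, α=60°
  cosα=0.5000 sinα=0.8660 | (1,4) | tMaxX 0.5000 tMaxY 0.6582 | tΔX 2.0000 tΔY 1.1547
    t=0.5000 [x] (2,4)
    t=0.6582 [y] (2,5)
    t=1.8129 [y] (2,6)
    t=2.5000 [x] (3,6)
    t=2.9676 [y] (3,7)
    t=4.1223 [y] (3,8) — stop
  → r_1 = 4.1223
beam 2: φ=-90°, α=105°
  cosα=-0.2588 sinα=0.9659 | (1,4) | tMaxX 2.8978 tMaxY 0.5901 | tΔX 3.8637 tΔY 1.0353
    t=0.5901 [y] (1,5) — stop
  → r_2 = 0.5901
beam 3: φ=-45°, α=150°
  cosα=-0.8660 sinα=0.5000 | (1,4) | tMaxX 0.8660 tMaxY 1.1400 | tΔX 1.1547 tΔY 2.0000
    t=0.8660 [x] (0,4) — stop
  → r_3 = 0.8660
beam 4: φ=0°, α=195°
  cosα=-0.9659 sinα=-0.2588 | (1,4) | tMaxX 0.7765 tMaxY 1.6614 | tΔX 1.0353 tΔY 3.8637
    t=0.7765 [x] (0,4) — stop
  → r_4 = 0.7765
beam 5: φ=45°, α=240°
  cosα=-0.5000 sinα=-0.8660 | (1,4) | tMaxX 1.5000 tMaxY 0.4965 | tΔX 2.0000 tΔY 1.1547
    t=0.4965 [y] (1,3)
    t=1.5000 [x] (0,3) — stop
  → r_5 = 1.5000
beam 6: φ=90°, α=285°
  cosα=0.2588 sinα=-0.9659 | (1,4) | tMaxX 0.9659 tMaxY 0.4452 | tΔX 3.8637 tΔY 1.0353
    t=0.4452 [y] (1,3)
    t=0.9659 [x] (2,3)
    t=1.4804 [y] (2,2)
    t=2.5157 [y] (2,1)
    t=3.5510 [y] (2,0) — stop
  → r_6 = 3.5510
beam 7: φ=135°, α=330°
  cosα=0.8660 sinα=-0.5000 | (1,4) | tMaxX 0.2887 tMaxY 0.8600 | tΔX 1.1547 tΔY 2.0000
    t=0.2887 [x] (2,4)
    t=0.8600 [y] (2,3)
    t=1.4434 [x] (3,3)
    t=2.5981 [x] (4,3)
    t=2.8600 [y] (4,2) — stop
  → r_7 = 2.8600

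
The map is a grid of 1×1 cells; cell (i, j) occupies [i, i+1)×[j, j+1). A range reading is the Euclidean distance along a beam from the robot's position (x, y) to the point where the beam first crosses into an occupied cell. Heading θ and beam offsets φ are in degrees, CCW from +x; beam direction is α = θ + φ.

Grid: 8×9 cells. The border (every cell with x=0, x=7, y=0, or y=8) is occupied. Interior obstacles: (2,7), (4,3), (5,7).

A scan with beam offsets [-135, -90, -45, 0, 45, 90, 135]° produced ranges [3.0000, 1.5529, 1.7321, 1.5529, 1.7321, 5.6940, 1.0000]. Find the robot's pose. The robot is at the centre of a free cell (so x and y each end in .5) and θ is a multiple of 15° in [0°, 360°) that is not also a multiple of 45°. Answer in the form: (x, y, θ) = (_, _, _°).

(x, y, θ) = (5.5, 2.5, 345°)

Candidates: 39 free-cell centres × 16 headings = 624 poses. Raycast each; keep the one whose scan matches to 4 dp.
  (1.5, 4.5, 165°): beam 1 = 5.0000 ≠ 3.0000 ✗
  (3.5, 2.5, 60°): beam 1 = 1.5529 ≠ 3.0000 ✗
  (1.5, 5.5, 255°): beam 1 = 1.0000 ≠ 3.0000 ✗
  (6.5, 7.5, 60°): beam 1 = 1.9319 ≠ 3.0000 ✗
  (2.5, 6.5, 60°): beam 1 = 5.6940 ≠ 3.0000 ✗
  …
  (5.5, 2.5, 345°): r_1=3.0000, r_2=1.5529, r_3=1.7321, r_4=1.5529, r_5=1.7321, r_6=5.6940, r_7=1.0000 — all match ✓
Unique over the lattice → pose = (5.5, 2.5, 345°).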